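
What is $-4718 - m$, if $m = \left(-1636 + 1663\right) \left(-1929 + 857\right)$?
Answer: $24226$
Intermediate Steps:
$m = -28944$ ($m = 27 \left(-1072\right) = -28944$)
$-4718 - m = -4718 - -28944 = -4718 + 28944 = 24226$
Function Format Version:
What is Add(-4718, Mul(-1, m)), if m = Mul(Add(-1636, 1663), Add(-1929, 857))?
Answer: 24226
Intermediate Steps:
m = -28944 (m = Mul(27, -1072) = -28944)
Add(-4718, Mul(-1, m)) = Add(-4718, Mul(-1, -28944)) = Add(-4718, 28944) = 24226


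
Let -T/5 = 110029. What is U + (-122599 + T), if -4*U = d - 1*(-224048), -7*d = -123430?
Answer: -10264299/14 ≈ -7.3316e+5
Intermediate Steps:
d = 123430/7 (d = -⅐*(-123430) = 123430/7 ≈ 17633.)
T = -550145 (T = -5*110029 = -550145)
U = -845883/14 (U = -(123430/7 - 1*(-224048))/4 = -(123430/7 + 224048)/4 = -¼*1691766/7 = -845883/14 ≈ -60420.)
U + (-122599 + T) = -845883/14 + (-122599 - 550145) = -845883/14 - 672744 = -10264299/14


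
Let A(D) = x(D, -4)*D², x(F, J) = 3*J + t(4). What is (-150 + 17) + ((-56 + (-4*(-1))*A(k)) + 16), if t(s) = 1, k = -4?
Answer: -877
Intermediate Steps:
x(F, J) = 1 + 3*J (x(F, J) = 3*J + 1 = 1 + 3*J)
A(D) = -11*D² (A(D) = (1 + 3*(-4))*D² = (1 - 12)*D² = -11*D²)
(-150 + 17) + ((-56 + (-4*(-1))*A(k)) + 16) = (-150 + 17) + ((-56 + (-4*(-1))*(-11*(-4)²)) + 16) = -133 + ((-56 + 4*(-11*16)) + 16) = -133 + ((-56 + 4*(-176)) + 16) = -133 + ((-56 - 704) + 16) = -133 + (-760 + 16) = -133 - 744 = -877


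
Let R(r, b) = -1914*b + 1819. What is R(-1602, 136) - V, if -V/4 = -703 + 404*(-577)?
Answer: -1193729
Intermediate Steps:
R(r, b) = 1819 - 1914*b
V = 935244 (V = -4*(-703 + 404*(-577)) = -4*(-703 - 233108) = -4*(-233811) = 935244)
R(-1602, 136) - V = (1819 - 1914*136) - 1*935244 = (1819 - 260304) - 935244 = -258485 - 935244 = -1193729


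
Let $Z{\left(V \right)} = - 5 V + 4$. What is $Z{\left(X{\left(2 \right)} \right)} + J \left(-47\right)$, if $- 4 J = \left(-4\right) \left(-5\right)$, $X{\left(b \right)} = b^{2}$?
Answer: $219$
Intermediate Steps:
$Z{\left(V \right)} = 4 - 5 V$
$J = -5$ ($J = - \frac{\left(-4\right) \left(-5\right)}{4} = \left(- \frac{1}{4}\right) 20 = -5$)
$Z{\left(X{\left(2 \right)} \right)} + J \left(-47\right) = \left(4 - 5 \cdot 2^{2}\right) - -235 = \left(4 - 20\right) + 235 = -16 + 235 = 219$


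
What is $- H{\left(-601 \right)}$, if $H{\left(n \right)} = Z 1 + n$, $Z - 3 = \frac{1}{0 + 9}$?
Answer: $\frac{5381}{9} \approx 597.89$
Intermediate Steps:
$Z = \frac{28}{9}$ ($Z = 3 + \frac{1}{0 + 9} = 3 + \frac{1}{9} = \frac{28}{9} \approx 3.1111$)
$H{\left(n \right)} = \frac{28}{9} + n$ ($H{\left(n \right)} = \frac{28}{9} \cdot 1 + n = \frac{28}{9} + n$)
$- H{\left(-601 \right)} = - (\frac{28}{9} - 601) = \left(-1\right) \left(- \frac{5381}{9}\right) = \frac{5381}{9}$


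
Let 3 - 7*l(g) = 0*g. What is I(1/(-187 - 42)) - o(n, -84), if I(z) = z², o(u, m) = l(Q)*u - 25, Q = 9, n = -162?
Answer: 34663508/367087 ≈ 94.429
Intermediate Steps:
l(g) = 3/7 (l(g) = 3/7 - 0*g = 3/7 - ⅐*0 = 3/7 + 0 = 3/7)
o(u, m) = -25 + 3*u/7 (o(u, m) = 3*u/7 - 25 = -25 + 3*u/7)
I(1/(-187 - 42)) - o(n, -84) = (1/(-187 - 42))² - (-25 + (3/7)*(-162)) = (1/(-229))² - (-25 - 486/7) = (-1/229)² - 1*(-661/7) = 1/52441 + 661/7 = 34663508/367087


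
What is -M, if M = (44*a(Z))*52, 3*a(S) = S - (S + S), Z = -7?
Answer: -16016/3 ≈ -5338.7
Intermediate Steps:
a(S) = -S/3 (a(S) = (S - (S + S))/3 = (S - 2*S)/3 = (-S)/3 = -S/3)
M = 16016/3 (M = (44*(-⅓*(-7)))*52 = (44*(7/3))*52 = (308/3)*52 = 16016/3 ≈ 5338.7)
-M = -1*16016/3 = -16016/3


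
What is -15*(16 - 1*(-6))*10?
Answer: -3300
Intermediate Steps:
-15*(16 - 1*(-6))*10 = -15*(16 + 6)*10 = -15*22*10 = -330*10 = -3300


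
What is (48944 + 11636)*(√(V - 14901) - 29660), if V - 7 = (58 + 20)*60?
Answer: -1796802800 + 60580*I*√10214 ≈ -1.7968e+9 + 6.1225e+6*I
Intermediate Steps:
V = 4687 (V = 7 + (58 + 20)*60 = 7 + 78*60 = 7 + 4680 = 4687)
(48944 + 11636)*(√(V - 14901) - 29660) = (48944 + 11636)*(√(4687 - 14901) - 29660) = 60580*(√(-10214) - 29660) = 60580*(I*√10214 - 29660) = 60580*(-29660 + I*√10214) = -1796802800 + 60580*I*√10214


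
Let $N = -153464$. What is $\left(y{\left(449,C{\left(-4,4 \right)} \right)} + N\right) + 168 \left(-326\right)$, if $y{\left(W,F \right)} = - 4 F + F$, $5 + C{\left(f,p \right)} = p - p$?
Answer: $-208217$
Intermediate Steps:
$C{\left(f,p \right)} = -5$ ($C{\left(f,p \right)} = -5 + \left(p - p\right) = -5 + 0 = -5$)
$y{\left(W,F \right)} = - 3 F$
$\left(y{\left(449,C{\left(-4,4 \right)} \right)} + N\right) + 168 \left(-326\right) = \left(\left(-3\right) \left(-5\right) - 153464\right) + 168 \left(-326\right) = \left(15 - 153464\right) - 54768 = -153449 - 54768 = -208217$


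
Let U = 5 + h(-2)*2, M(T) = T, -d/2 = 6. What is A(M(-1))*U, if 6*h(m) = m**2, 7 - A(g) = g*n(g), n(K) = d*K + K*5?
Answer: 266/3 ≈ 88.667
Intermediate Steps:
d = -12 (d = -2*6 = -12)
n(K) = -7*K (n(K) = -12*K + K*5 = -12*K + 5*K = -7*K)
A(g) = 7 + 7*g**2 (A(g) = 7 - g*(-7*g) = 7 - (-7)*g**2 = 7 + 7*g**2)
h(m) = m**2/6
U = 19/3 (U = 5 + ((1/6)*(-2)**2)*2 = 5 + ((1/6)*4)*2 = 5 + (2/3)*2 = 5 + 4/3 = 19/3 ≈ 6.3333)
A(M(-1))*U = (7 + 7*(-1)**2)*(19/3) = (7 + 7*1)*(19/3) = (7 + 7)*(19/3) = 14*(19/3) = 266/3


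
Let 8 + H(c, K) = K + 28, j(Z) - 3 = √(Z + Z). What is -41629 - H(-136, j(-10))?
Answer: -41652 - 2*I*√5 ≈ -41652.0 - 4.4721*I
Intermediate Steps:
j(Z) = 3 + √2*√Z (j(Z) = 3 + √(Z + Z) = 3 + √(2*Z) = 3 + √2*√Z)
H(c, K) = 20 + K (H(c, K) = -8 + (K + 28) = -8 + (28 + K) = 20 + K)
-41629 - H(-136, j(-10)) = -41629 - (20 + (3 + √2*√(-10))) = -41629 - (20 + (3 + √2*(I*√10))) = -41629 - (20 + (3 + 2*I*√5)) = -41629 - (23 + 2*I*√5) = -41629 + (-23 - 2*I*√5) = -41652 - 2*I*√5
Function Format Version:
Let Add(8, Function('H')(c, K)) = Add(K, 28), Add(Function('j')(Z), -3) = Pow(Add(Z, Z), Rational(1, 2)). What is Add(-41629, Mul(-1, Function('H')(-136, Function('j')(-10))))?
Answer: Add(-41652, Mul(-2, I, Pow(5, Rational(1, 2)))) ≈ Add(-41652., Mul(-4.4721, I))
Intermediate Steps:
Function('j')(Z) = Add(3, Mul(Pow(2, Rational(1, 2)), Pow(Z, Rational(1, 2)))) (Function('j')(Z) = Add(3, Pow(Add(Z, Z), Rational(1, 2))) = Add(3, Pow(Mul(2, Z), Rational(1, 2))) = Add(3, Mul(Pow(2, Rational(1, 2)), Pow(Z, Rational(1, 2)))))
Function('H')(c, K) = Add(20, K) (Function('H')(c, K) = Add(-8, Add(K, 28)) = Add(-8, Add(28, K)) = Add(20, K))
Add(-41629, Mul(-1, Function('H')(-136, Function('j')(-10)))) = Add(-41629, Mul(-1, Add(20, Add(3, Mul(Pow(2, Rational(1, 2)), Pow(-10, Rational(1, 2))))))) = Add(-41629, Mul(-1, Add(20, Add(3, Mul(Pow(2, Rational(1, 2)), Mul(I, Pow(10, Rational(1, 2)))))))) = Add(-41629, Mul(-1, Add(20, Add(3, Mul(2, I, Pow(5, Rational(1, 2))))))) = Add(-41629, Mul(-1, Add(23, Mul(2, I, Pow(5, Rational(1, 2)))))) = Add(-41629, Add(-23, Mul(-2, I, Pow(5, Rational(1, 2))))) = Add(-41652, Mul(-2, I, Pow(5, Rational(1, 2))))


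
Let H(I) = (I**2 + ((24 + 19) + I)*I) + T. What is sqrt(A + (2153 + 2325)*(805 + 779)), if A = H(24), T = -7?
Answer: sqrt(7095329) ≈ 2663.7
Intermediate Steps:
H(I) = -7 + I**2 + I*(43 + I) (H(I) = (I**2 + ((24 + 19) + I)*I) - 7 = (I**2 + (43 + I)*I) - 7 = (I**2 + I*(43 + I)) - 7 = -7 + I**2 + I*(43 + I))
A = 2177 (A = -7 + 2*24**2 + 43*24 = -7 + 2*576 + 1032 = -7 + 1152 + 1032 = 2177)
sqrt(A + (2153 + 2325)*(805 + 779)) = sqrt(2177 + (2153 + 2325)*(805 + 779)) = sqrt(2177 + 4478*1584) = sqrt(2177 + 7093152) = sqrt(7095329)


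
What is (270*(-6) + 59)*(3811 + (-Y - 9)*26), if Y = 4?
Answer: -5421353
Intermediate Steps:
(270*(-6) + 59)*(3811 + (-Y - 9)*26) = (270*(-6) + 59)*(3811 + (-1*4 - 9)*26) = (-1620 + 59)*(3811 + (-4 - 9)*26) = -1561*(3811 - 13*26) = -1561*(3811 - 338) = -1561*3473 = -5421353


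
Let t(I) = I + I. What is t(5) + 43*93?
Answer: 4009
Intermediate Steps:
t(I) = 2*I
t(5) + 43*93 = 2*5 + 43*93 = 10 + 3999 = 4009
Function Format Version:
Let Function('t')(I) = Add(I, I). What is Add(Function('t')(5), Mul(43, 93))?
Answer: 4009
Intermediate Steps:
Function('t')(I) = Mul(2, I)
Add(Function('t')(5), Mul(43, 93)) = Add(Mul(2, 5), Mul(43, 93)) = Add(10, 3999) = 4009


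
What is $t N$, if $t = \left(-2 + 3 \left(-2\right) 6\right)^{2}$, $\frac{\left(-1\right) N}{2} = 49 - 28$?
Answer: $-60648$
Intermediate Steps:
$N = -42$ ($N = - 2 \left(49 - 28\right) = \left(-2\right) 21 = -42$)
$t = 1444$ ($t = \left(-2 - 36\right)^{2} = \left(-38\right)^{2} = 1444$)
$t N = 1444 \left(-42\right) = -60648$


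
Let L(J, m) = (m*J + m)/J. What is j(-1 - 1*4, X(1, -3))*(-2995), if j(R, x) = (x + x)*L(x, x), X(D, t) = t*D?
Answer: -35940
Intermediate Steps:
X(D, t) = D*t
L(J, m) = (m + J*m)/J (L(J, m) = (J*m + m)/J = (m + J*m)/J)
j(R, x) = 2*x*(1 + x) (j(R, x) = (x + x)*(x + x/x) = (2*x)*(x + 1) = (2*x)*(1 + x) = 2*x*(1 + x))
j(-1 - 1*4, X(1, -3))*(-2995) = (2*(1*(-3))*(1 + 1*(-3)))*(-2995) = (2*(-3)*(1 - 3))*(-2995) = (2*(-3)*(-2))*(-2995) = 12*(-2995) = -35940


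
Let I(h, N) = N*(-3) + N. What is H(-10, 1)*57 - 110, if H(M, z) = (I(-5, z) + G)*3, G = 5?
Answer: 403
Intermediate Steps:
I(h, N) = -2*N (I(h, N) = -3*N + N = -2*N)
H(M, z) = 15 - 6*z (H(M, z) = (-2*z + 5)*3 = (5 - 2*z)*3 = 15 - 6*z)
H(-10, 1)*57 - 110 = (15 - 6*1)*57 - 110 = (15 - 6)*57 - 110 = 9*57 - 110 = 513 - 110 = 403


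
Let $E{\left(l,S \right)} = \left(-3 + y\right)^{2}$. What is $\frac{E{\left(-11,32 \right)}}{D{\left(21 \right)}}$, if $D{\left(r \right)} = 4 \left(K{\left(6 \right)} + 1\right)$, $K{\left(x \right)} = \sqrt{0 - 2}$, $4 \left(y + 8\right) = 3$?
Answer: $\frac{1681}{192} - \frac{1681 i \sqrt{2}}{192} \approx 8.7552 - 12.382 i$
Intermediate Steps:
$y = - \frac{29}{4}$ ($y = -8 + \frac{1}{4} \cdot 3 = -8 + \frac{3}{4} = - \frac{29}{4} \approx -7.25$)
$K{\left(x \right)} = i \sqrt{2}$ ($K{\left(x \right)} = \sqrt{-2} = i \sqrt{2}$)
$E{\left(l,S \right)} = \frac{1681}{16}$ ($E{\left(l,S \right)} = \left(-3 - \frac{29}{4}\right)^{2} = \left(- \frac{41}{4}\right)^{2} = \frac{1681}{16}$)
$D{\left(r \right)} = 4 + 4 i \sqrt{2}$ ($D{\left(r \right)} = 4 \left(i \sqrt{2} + 1\right) = 4 \left(1 + i \sqrt{2}\right) = 4 + 4 i \sqrt{2}$)
$\frac{E{\left(-11,32 \right)}}{D{\left(21 \right)}} = \frac{1681}{16 \left(4 + 4 i \sqrt{2}\right)}$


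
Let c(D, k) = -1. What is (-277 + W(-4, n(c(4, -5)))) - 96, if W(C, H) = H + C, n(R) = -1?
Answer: -378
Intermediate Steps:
W(C, H) = C + H
(-277 + W(-4, n(c(4, -5)))) - 96 = (-277 + (-4 - 1)) - 96 = (-277 - 5) - 96 = -282 - 96 = -378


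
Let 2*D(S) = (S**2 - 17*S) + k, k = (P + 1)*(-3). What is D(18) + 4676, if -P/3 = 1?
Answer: 4688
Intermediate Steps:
P = -3 (P = -3*1 = -3)
k = 6 (k = (-3 + 1)*(-3) = -2*(-3) = 6)
D(S) = 3 + S**2/2 - 17*S/2 (D(S) = ((S**2 - 17*S) + 6)/2 = (6 + S**2 - 17*S)/2 = 3 + S**2/2 - 17*S/2)
D(18) + 4676 = (3 + (1/2)*18**2 - 17/2*18) + 4676 = (3 + (1/2)*324 - 153) + 4676 = (3 + 162 - 153) + 4676 = 12 + 4676 = 4688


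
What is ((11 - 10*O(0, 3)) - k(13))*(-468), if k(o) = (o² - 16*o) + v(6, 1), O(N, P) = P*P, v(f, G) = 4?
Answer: 20592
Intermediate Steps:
O(N, P) = P²
k(o) = 4 + o² - 16*o (k(o) = (o² - 16*o) + 4 = 4 + o² - 16*o)
((11 - 10*O(0, 3)) - k(13))*(-468) = ((11 - 10*3²) - (4 + 13² - 16*13))*(-468) = ((11 - 10*9) - (4 + 169 - 208))*(-468) = ((11 - 90) - 1*(-35))*(-468) = (-79 + 35)*(-468) = -44*(-468) = 20592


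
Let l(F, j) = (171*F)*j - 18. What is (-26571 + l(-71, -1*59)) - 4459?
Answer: 685271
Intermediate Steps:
l(F, j) = -18 + 171*F*j (l(F, j) = 171*F*j - 18 = -18 + 171*F*j)
(-26571 + l(-71, -1*59)) - 4459 = (-26571 + (-18 + 171*(-71)*(-1*59))) - 4459 = (-26571 + (-18 + 171*(-71)*(-59))) - 4459 = (-26571 + (-18 + 716319)) - 4459 = (-26571 + 716301) - 4459 = 689730 - 4459 = 685271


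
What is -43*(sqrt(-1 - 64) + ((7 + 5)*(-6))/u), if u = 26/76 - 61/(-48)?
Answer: 2823552/1471 - 43*I*sqrt(65) ≈ 1919.5 - 346.68*I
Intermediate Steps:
u = 1471/912 (u = 26*(1/76) - 61*(-1/48) = 13/38 + 61/48 = 1471/912 ≈ 1.6129)
-43*(sqrt(-1 - 64) + ((7 + 5)*(-6))/u) = -43*(sqrt(-1 - 64) + ((7 + 5)*(-6))/(1471/912)) = -43*(sqrt(-65) + (12*(-6))*(912/1471)) = -43*(I*sqrt(65) - 72*912/1471) = -43*(I*sqrt(65) - 65664/1471) = -43*(-65664/1471 + I*sqrt(65)) = 2823552/1471 - 43*I*sqrt(65)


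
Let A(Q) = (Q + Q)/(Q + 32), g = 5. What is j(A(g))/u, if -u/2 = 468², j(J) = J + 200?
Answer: -95/207792 ≈ -0.00045719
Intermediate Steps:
A(Q) = 2*Q/(32 + Q) (A(Q) = (2*Q)/(32 + Q) = 2*Q/(32 + Q))
j(J) = 200 + J
u = -438048 (u = -2*468² = -2*219024 = -438048)
j(A(g))/u = (200 + 2*5/(32 + 5))/(-438048) = (200 + 2*5/37)*(-1/438048) = (200 + 2*5*(1/37))*(-1/438048) = (200 + 10/37)*(-1/438048) = (7410/37)*(-1/438048) = -95/207792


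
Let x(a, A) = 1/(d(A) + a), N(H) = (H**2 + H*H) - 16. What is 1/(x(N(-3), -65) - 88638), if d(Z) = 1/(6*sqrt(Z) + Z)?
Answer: -2304663573/204279611734669 - 6*I*sqrt(65)/204279611734669 ≈ -1.1282e-5 - 2.368e-13*I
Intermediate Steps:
d(Z) = 1/(Z + 6*sqrt(Z))
N(H) = -16 + 2*H**2 (N(H) = (H**2 + H**2) - 16 = 2*H**2 - 16 = -16 + 2*H**2)
x(a, A) = 1/(a + 1/(A + 6*sqrt(A))) (x(a, A) = 1/(1/(A + 6*sqrt(A)) + a) = 1/(a + 1/(A + 6*sqrt(A))))
1/(x(N(-3), -65) - 88638) = 1/((-65 + 6*sqrt(-65))/(1 + (-16 + 2*(-3)**2)*(-65 + 6*sqrt(-65))) - 88638) = 1/((-65 + 6*(I*sqrt(65)))/(1 + (-16 + 2*9)*(-65 + 6*(I*sqrt(65)))) - 88638) = 1/((-65 + 6*I*sqrt(65))/(1 + (-16 + 18)*(-65 + 6*I*sqrt(65))) - 88638) = 1/((-65 + 6*I*sqrt(65))/(1 + 2*(-65 + 6*I*sqrt(65))) - 88638) = 1/((-65 + 6*I*sqrt(65))/(1 + (-130 + 12*I*sqrt(65))) - 88638) = 1/((-65 + 6*I*sqrt(65))/(-129 + 12*I*sqrt(65)) - 88638) = 1/(-88638 + (-65 + 6*I*sqrt(65))/(-129 + 12*I*sqrt(65)))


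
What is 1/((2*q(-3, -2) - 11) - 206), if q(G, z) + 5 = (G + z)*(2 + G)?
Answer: -1/217 ≈ -0.0046083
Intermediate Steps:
q(G, z) = -5 + (2 + G)*(G + z) (q(G, z) = -5 + (G + z)*(2 + G) = -5 + (2 + G)*(G + z))
1/((2*q(-3, -2) - 11) - 206) = 1/((2*(-5 + (-3)² + 2*(-3) + 2*(-2) - 3*(-2)) - 11) - 206) = 1/((2*(-5 + 9 - 6 - 4 + 6) - 11) - 206) = 1/((2*0 - 11) - 206) = 1/((0 - 11) - 206) = 1/(-11 - 206) = 1/(-217) = -1/217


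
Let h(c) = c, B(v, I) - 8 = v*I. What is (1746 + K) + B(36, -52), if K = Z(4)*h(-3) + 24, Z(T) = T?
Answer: -106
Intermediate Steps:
B(v, I) = 8 + I*v (B(v, I) = 8 + v*I = 8 + I*v)
K = 12 (K = 4*(-3) + 24 = -12 + 24 = 12)
(1746 + K) + B(36, -52) = (1746 + 12) + (8 - 52*36) = 1758 + (8 - 1872) = 1758 - 1864 = -106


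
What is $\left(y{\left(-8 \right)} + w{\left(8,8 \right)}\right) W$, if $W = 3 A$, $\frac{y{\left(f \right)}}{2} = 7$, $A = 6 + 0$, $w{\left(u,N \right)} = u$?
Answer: $396$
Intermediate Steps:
$A = 6$
$y{\left(f \right)} = 14$ ($y{\left(f \right)} = 2 \cdot 7 = 14$)
$W = 18$ ($W = 3 \cdot 6 = 18$)
$\left(y{\left(-8 \right)} + w{\left(8,8 \right)}\right) W = \left(14 + 8\right) 18 = 22 \cdot 18 = 396$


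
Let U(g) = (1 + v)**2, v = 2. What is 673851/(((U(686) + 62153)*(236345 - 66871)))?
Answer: 673851/10534842788 ≈ 6.3964e-5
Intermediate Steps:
U(g) = 9 (U(g) = (1 + 2)**2 = 3**2 = 9)
673851/(((U(686) + 62153)*(236345 - 66871))) = 673851/(((9 + 62153)*(236345 - 66871))) = 673851/((62162*169474)) = 673851/10534842788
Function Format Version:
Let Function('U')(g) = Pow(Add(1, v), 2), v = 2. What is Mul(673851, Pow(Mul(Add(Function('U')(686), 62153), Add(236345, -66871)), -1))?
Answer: Rational(673851, 10534842788) ≈ 6.3964e-5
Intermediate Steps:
Function('U')(g) = 9 (Function('U')(g) = Pow(Add(1, 2), 2) = Pow(3, 2) = 9)
Mul(673851, Pow(Mul(Add(Function('U')(686), 62153), Add(236345, -66871)), -1)) = Mul(673851, Pow(Mul(Add(9, 62153), Add(236345, -66871)), -1)) = Mul(673851, Pow(Mul(62162, 169474), -1)) = Mul(673851, Pow(10534842788, -1)) = Mul(673851, Rational(1, 10534842788)) = Rational(673851, 10534842788)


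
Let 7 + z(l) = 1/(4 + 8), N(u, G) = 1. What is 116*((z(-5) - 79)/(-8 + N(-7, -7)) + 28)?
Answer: 98107/21 ≈ 4671.8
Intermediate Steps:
z(l) = -83/12 (z(l) = -7 + 1/(4 + 8) = -7 + 1/12 = -83/12)
116*((z(-5) - 79)/(-8 + N(-7, -7)) + 28) = 116*((-83/12 - 79)/(-8 + 1) + 28) = 116*(-1031/12/(-7) + 28) = 116*(-1031/12*(-⅐) + 28) = 116*(1031/84 + 28) = 116*(3383/84) = 98107/21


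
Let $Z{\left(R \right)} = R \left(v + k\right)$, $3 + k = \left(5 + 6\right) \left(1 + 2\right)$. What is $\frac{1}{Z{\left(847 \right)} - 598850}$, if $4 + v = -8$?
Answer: $- \frac{1}{583604} \approx -1.7135 \cdot 10^{-6}$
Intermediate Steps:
$v = -12$ ($v = -4 - 8 = -12$)
$k = 30$ ($k = -3 + \left(5 + 6\right) \left(1 + 2\right) = -3 + 11 \cdot 3 = -3 + 33 = 30$)
$Z{\left(R \right)} = 18 R$ ($Z{\left(R \right)} = R \left(-12 + 30\right) = R 18 = 18 R$)
$\frac{1}{Z{\left(847 \right)} - 598850} = \frac{1}{18 \cdot 847 - 598850} = \frac{1}{15246 - 598850} = \frac{1}{-583604} = - \frac{1}{583604}$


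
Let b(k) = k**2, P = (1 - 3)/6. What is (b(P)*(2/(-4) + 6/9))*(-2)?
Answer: -1/27 ≈ -0.037037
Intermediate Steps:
P = -1/3 (P = -2*1/6 = -1/3 ≈ -0.33333)
(b(P)*(2/(-4) + 6/9))*(-2) = ((-1/3)**2*(2/(-4) + 6/9))*(-2) = ((2*(-1/4) + 6*(1/9))/9)*(-2) = ((-1/2 + 2/3)/9)*(-2) = ((1/9)*(1/6))*(-2) = (1/54)*(-2) = -1/27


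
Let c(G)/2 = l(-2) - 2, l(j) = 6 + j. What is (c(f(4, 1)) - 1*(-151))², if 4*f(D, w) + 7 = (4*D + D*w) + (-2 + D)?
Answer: 24025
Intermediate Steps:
f(D, w) = -9/4 + 5*D/4 + D*w/4 (f(D, w) = -7/4 + ((4*D + D*w) + (-2 + D))/4 = -7/4 + (-2 + 5*D + D*w)/4 = -7/4 + (-½ + 5*D/4 + D*w/4) = -9/4 + 5*D/4 + D*w/4)
c(G) = 4 (c(G) = 2*((6 - 2) - 2) = 2*(4 - 2) = 2*2 = 4)
(c(f(4, 1)) - 1*(-151))² = (4 - 1*(-151))² = (4 + 151)² = 155² = 24025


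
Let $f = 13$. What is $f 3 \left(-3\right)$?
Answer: $-117$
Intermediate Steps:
$f 3 \left(-3\right) = 13 \cdot 3 \left(-3\right) = 13 \left(-9\right) = -117$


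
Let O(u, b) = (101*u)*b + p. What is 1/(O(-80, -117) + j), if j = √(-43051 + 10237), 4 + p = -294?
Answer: 472531/446571108329 - 3*I*√3646/893142216658 ≈ 1.0581e-6 - 2.0282e-10*I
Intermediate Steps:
p = -298 (p = -4 - 294 = -298)
j = 3*I*√3646 (j = √(-32814) = 3*I*√3646 ≈ 181.15*I)
O(u, b) = -298 + 101*b*u (O(u, b) = (101*u)*b - 298 = 101*b*u - 298 = -298 + 101*b*u)
1/(O(-80, -117) + j) = 1/((-298 + 101*(-117)*(-80)) + 3*I*√3646) = 1/((-298 + 945360) + 3*I*√3646) = 1/(945062 + 3*I*√3646)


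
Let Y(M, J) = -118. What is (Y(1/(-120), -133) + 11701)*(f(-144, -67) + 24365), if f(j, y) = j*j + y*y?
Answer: 574400970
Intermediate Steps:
f(j, y) = j**2 + y**2
(Y(1/(-120), -133) + 11701)*(f(-144, -67) + 24365) = (-118 + 11701)*(((-144)**2 + (-67)**2) + 24365) = 11583*((20736 + 4489) + 24365) = 11583*(25225 + 24365) = 11583*49590 = 574400970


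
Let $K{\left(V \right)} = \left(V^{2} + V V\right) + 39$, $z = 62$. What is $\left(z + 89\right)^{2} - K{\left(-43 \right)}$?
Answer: $19064$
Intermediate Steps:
$K{\left(V \right)} = 39 + 2 V^{2}$ ($K{\left(V \right)} = \left(V^{2} + V^{2}\right) + 39 = 2 V^{2} + 39 = 39 + 2 V^{2}$)
$\left(z + 89\right)^{2} - K{\left(-43 \right)} = \left(62 + 89\right)^{2} - \left(39 + 2 \left(-43\right)^{2}\right) = 151^{2} - \left(39 + 2 \cdot 1849\right) = 22801 - \left(39 + 3698\right) = 22801 - 3737 = 19064$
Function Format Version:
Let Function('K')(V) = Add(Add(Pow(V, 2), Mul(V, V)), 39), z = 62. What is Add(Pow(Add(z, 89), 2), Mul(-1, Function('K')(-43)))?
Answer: 19064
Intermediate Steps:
Function('K')(V) = Add(39, Mul(2, Pow(V, 2))) (Function('K')(V) = Add(Add(Pow(V, 2), Pow(V, 2)), 39) = Add(Mul(2, Pow(V, 2)), 39) = Add(39, Mul(2, Pow(V, 2))))
Add(Pow(Add(z, 89), 2), Mul(-1, Function('K')(-43))) = Add(Pow(Add(62, 89), 2), Mul(-1, Add(39, Mul(2, Pow(-43, 2))))) = Add(Pow(151, 2), Mul(-1, Add(39, Mul(2, 1849)))) = Add(22801, Mul(-1, Add(39, 3698))) = Add(22801, Mul(-1, 3737)) = Add(22801, -3737) = 19064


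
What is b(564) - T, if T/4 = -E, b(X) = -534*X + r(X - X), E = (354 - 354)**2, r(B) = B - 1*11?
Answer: -301187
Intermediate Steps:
r(B) = -11 + B (r(B) = B - 11 = -11 + B)
E = 0 (E = 0**2 = 0)
b(X) = -11 - 534*X (b(X) = -534*X + (-11 + (X - X)) = -534*X + (-11 + 0) = -534*X - 11 = -11 - 534*X)
T = 0 (T = 4*(-1*0) = 4*0 = 0)
b(564) - T = (-11 - 534*564) - 1*0 = (-11 - 301176) + 0 = -301187 + 0 = -301187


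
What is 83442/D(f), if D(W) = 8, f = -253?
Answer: 41721/4 ≈ 10430.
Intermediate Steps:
83442/D(f) = 83442/8 = 83442*(⅛) = 41721/4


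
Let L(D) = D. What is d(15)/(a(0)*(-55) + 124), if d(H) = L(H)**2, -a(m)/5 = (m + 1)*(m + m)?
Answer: 225/124 ≈ 1.8145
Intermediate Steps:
a(m) = -10*m*(1 + m) (a(m) = -5*(m + 1)*(m + m) = -5*(1 + m)*2*m = -10*m*(1 + m))
d(H) = H**2
d(15)/(a(0)*(-55) + 124) = 15**2/(-10*0*(1 + 0)*(-55) + 124) = 225/(-10*0*1*(-55) + 124) = 225/(0*(-55) + 124) = 225/(0 + 124) = 225/124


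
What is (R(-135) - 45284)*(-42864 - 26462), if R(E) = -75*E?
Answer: 2437432834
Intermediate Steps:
(R(-135) - 45284)*(-42864 - 26462) = (-75*(-135) - 45284)*(-42864 - 26462) = (10125 - 45284)*(-69326) = -35159*(-69326) = 2437432834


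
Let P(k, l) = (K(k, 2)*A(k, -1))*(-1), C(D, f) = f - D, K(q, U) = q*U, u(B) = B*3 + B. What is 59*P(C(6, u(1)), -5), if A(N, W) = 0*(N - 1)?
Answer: 0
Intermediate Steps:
u(B) = 4*B (u(B) = 3*B + B = 4*B)
A(N, W) = 0 (A(N, W) = 0*(-1 + N) = 0)
K(q, U) = U*q
P(k, l) = 0 (P(k, l) = ((2*k)*0)*(-1) = 0*(-1) = 0)
59*P(C(6, u(1)), -5) = 59*0 = 0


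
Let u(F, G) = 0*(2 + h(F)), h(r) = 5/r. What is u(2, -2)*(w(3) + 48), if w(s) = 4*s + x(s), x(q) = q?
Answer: 0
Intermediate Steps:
u(F, G) = 0 (u(F, G) = 0*(2 + 5/F) = 0)
w(s) = 5*s (w(s) = 4*s + s = 5*s)
u(2, -2)*(w(3) + 48) = 0*(5*3 + 48) = 0*(15 + 48) = 0*63 = 0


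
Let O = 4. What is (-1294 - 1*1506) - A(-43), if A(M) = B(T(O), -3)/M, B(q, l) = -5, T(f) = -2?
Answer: -120405/43 ≈ -2800.1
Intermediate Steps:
A(M) = -5/M
(-1294 - 1*1506) - A(-43) = (-1294 - 1*1506) - (-5)/(-43) = (-1294 - 1506) - (-5)*(-1)/43 = -2800 - 1*5/43 = -2800 - 5/43 = -120405/43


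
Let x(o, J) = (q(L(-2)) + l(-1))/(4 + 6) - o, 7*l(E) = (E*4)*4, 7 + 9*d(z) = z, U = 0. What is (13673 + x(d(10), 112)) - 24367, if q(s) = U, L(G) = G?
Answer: -1122929/105 ≈ -10695.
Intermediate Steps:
d(z) = -7/9 + z/9
q(s) = 0
l(E) = 16*E/7 (l(E) = ((E*4)*4)/7 = ((4*E)*4)/7 = (16*E)/7 = 16*E/7)
x(o, J) = -8/35 - o (x(o, J) = (0 + (16/7)*(-1))/(4 + 6) - o = (0 - 16/7)/10 - o = -16/7*1/10 - o = -8/35 - o)
(13673 + x(d(10), 112)) - 24367 = (13673 + (-8/35 - (-7/9 + (1/9)*10))) - 24367 = (13673 + (-8/35 - (-7/9 + 10/9))) - 24367 = (13673 + (-8/35 - 1*1/3)) - 24367 = (13673 + (-8/35 - 1/3)) - 24367 = (13673 - 59/105) - 24367 = 1435606/105 - 24367 = -1122929/105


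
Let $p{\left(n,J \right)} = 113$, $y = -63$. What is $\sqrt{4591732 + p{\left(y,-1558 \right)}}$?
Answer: $3 \sqrt{510205} \approx 2142.9$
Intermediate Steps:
$\sqrt{4591732 + p{\left(y,-1558 \right)}} = \sqrt{4591732 + 113} = \sqrt{4591845} = 3 \sqrt{510205}$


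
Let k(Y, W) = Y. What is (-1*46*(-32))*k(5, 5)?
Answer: 7360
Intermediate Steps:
(-1*46*(-32))*k(5, 5) = (-1*46*(-32))*5 = -46*(-32)*5 = 1472*5 = 7360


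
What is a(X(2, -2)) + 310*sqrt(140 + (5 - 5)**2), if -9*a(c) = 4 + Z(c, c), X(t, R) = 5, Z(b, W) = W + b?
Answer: -14/9 + 620*sqrt(35) ≈ 3666.4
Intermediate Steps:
a(c) = -4/9 - 2*c/9 (a(c) = -(4 + (c + c))/9 = -(4 + 2*c)/9 = -4/9 - 2*c/9)
a(X(2, -2)) + 310*sqrt(140 + (5 - 5)**2) = (-4/9 - 2/9*5) + 310*sqrt(140 + (5 - 5)**2) = (-4/9 - 10/9) + 310*sqrt(140 + 0**2) = -14/9 + 310*sqrt(140 + 0) = -14/9 + 310*sqrt(140) = -14/9 + 310*(2*sqrt(35)) = -14/9 + 620*sqrt(35)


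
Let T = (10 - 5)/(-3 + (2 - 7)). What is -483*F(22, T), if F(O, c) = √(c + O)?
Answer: -1449*√38/4 ≈ -2233.1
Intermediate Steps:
T = -5/8 (T = 5/(-3 - 5) = 5/(-8) = 5*(-⅛) = -5/8 ≈ -0.62500)
F(O, c) = √(O + c)
-483*F(22, T) = -483*√(22 - 5/8) = -1449*√38/4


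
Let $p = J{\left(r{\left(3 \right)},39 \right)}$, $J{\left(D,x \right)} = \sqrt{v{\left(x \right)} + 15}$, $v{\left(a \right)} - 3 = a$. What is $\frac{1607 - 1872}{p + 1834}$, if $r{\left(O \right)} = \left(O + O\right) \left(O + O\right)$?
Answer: $- \frac{486010}{3363499} + \frac{265 \sqrt{57}}{3363499} \approx -0.1439$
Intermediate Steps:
$r{\left(O \right)} = 4 O^{2}$ ($r{\left(O \right)} = 2 O 2 O = 4 O^{2}$)
$v{\left(a \right)} = 3 + a$
$J{\left(D,x \right)} = \sqrt{18 + x}$ ($J{\left(D,x \right)} = \sqrt{\left(3 + x\right) + 15} = \sqrt{18 + x}$)
$p = \sqrt{57}$ ($p = \sqrt{18 + 39} = \sqrt{57} \approx 7.5498$)
$\frac{1607 - 1872}{p + 1834} = \frac{1607 - 1872}{\sqrt{57} + 1834} = - \frac{265}{1834 + \sqrt{57}}$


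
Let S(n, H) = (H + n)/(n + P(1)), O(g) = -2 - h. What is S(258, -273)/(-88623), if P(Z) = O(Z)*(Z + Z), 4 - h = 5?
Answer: 5/7562496 ≈ 6.6116e-7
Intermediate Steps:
h = -1 (h = 4 - 1*5 = 4 - 5 = -1)
O(g) = -1 (O(g) = -2 - 1*(-1) = -2 + 1 = -1)
P(Z) = -2*Z (P(Z) = -(Z + Z) = -2*Z)
S(n, H) = (H + n)/(-2 + n) (S(n, H) = (H + n)/(n - 2*1) = (H + n)/(n - 2) = (H + n)/(-2 + n))
S(258, -273)/(-88623) = ((-273 + 258)/(-2 + 258))/(-88623) = (-15/256)*(-1/88623) = ((1/256)*(-15))*(-1/88623) = -15/256*(-1/88623) = 5/7562496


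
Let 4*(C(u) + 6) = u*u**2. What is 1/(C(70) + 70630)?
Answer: 1/156374 ≈ 6.3949e-6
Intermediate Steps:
C(u) = -6 + u**3/4 (C(u) = -6 + (u*u**2)/4 = -6 + u**3/4)
1/(C(70) + 70630) = 1/((-6 + (1/4)*70**3) + 70630) = 1/((-6 + (1/4)*343000) + 70630) = 1/((-6 + 85750) + 70630) = 1/(85744 + 70630) = 1/156374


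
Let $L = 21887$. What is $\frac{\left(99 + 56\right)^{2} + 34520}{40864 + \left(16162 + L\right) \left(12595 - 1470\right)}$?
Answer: $\frac{58545}{423335989} \approx 0.00013829$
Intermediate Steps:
$\frac{\left(99 + 56\right)^{2} + 34520}{40864 + \left(16162 + L\right) \left(12595 - 1470\right)} = \frac{\left(99 + 56\right)^{2} + 34520}{40864 + \left(16162 + 21887\right) \left(12595 - 1470\right)} = \frac{155^{2} + 34520}{40864 + 38049 \cdot 11125} = \frac{24025 + 34520}{40864 + 423295125} = \frac{58545}{423335989}$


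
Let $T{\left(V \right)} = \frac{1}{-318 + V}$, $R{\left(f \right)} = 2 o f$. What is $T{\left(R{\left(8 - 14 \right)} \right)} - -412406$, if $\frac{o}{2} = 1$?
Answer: $\frac{141042851}{342} \approx 4.1241 \cdot 10^{5}$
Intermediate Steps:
$o = 2$ ($o = 2 \cdot 1 = 2$)
$R{\left(f \right)} = 4 f$ ($R{\left(f \right)} = 2 \cdot 2 f = 4 f$)
$T{\left(R{\left(8 - 14 \right)} \right)} - -412406 = \frac{1}{-318 + 4 \left(8 - 14\right)} - -412406 = \frac{1}{-318 + 4 \left(8 - 14\right)} + 412406 = \frac{1}{-318 + 4 \left(-6\right)} + 412406 = \frac{1}{-318 - 24} + 412406 = \frac{1}{-342} + 412406 = - \frac{1}{342} + 412406 = \frac{141042851}{342}$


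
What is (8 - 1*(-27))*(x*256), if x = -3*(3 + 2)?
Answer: -134400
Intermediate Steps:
x = -15 (x = -3*5 = -15)
(8 - 1*(-27))*(x*256) = (8 - 1*(-27))*(-15*256) = (8 + 27)*(-3840) = 35*(-3840) = -134400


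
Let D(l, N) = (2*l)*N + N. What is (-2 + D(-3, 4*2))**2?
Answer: 1764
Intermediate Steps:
D(l, N) = N + 2*N*l (D(l, N) = 2*N*l + N = N + 2*N*l)
(-2 + D(-3, 4*2))**2 = (-2 + (4*2)*(1 + 2*(-3)))**2 = (-2 + 8*(1 - 6))**2 = (-2 + 8*(-5))**2 = (-2 - 40)**2 = (-42)**2 = 1764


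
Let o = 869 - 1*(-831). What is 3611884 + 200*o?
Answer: 3951884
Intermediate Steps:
o = 1700 (o = 869 + 831 = 1700)
3611884 + 200*o = 3611884 + 200*1700 = 3611884 + 340000 = 3951884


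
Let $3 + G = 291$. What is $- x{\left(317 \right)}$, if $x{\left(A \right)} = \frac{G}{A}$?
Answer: $- \frac{288}{317} \approx -0.90852$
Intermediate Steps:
$G = 288$ ($G = -3 + 291 = 288$)
$x{\left(A \right)} = \frac{288}{A}$
$- x{\left(317 \right)} = - \frac{288}{317}$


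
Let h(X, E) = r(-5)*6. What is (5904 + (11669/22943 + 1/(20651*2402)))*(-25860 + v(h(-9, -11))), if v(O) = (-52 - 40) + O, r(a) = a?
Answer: -87295254963489214675/569028867493 ≈ -1.5341e+8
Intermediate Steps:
h(X, E) = -30 (h(X, E) = -5*6 = -30)
v(O) = -92 + O
(5904 + (11669/22943 + 1/(20651*2402)))*(-25860 + v(h(-9, -11))) = (5904 + (11669/22943 + 1/(20651*2402)))*(-25860 + (-92 - 30)) = (5904 + (11669*(1/22943) + (1/20651)*(1/2402)))*(-25860 - 122) = (5904 + (11669/22943 + 1/49603702))*(-25982) = (5904 + 578825621581/1138057734986)*(-25982) = (6719671692978925/1138057734986)*(-25982) = -87295254963489214675/569028867493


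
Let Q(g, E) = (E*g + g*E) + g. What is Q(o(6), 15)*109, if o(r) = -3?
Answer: -10137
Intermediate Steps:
Q(g, E) = g + 2*E*g (Q(g, E) = (E*g + E*g) + g = 2*E*g + g = g + 2*E*g)
Q(o(6), 15)*109 = -3*(1 + 2*15)*109 = -3*(1 + 30)*109 = -3*31*109 = -93*109 = -10137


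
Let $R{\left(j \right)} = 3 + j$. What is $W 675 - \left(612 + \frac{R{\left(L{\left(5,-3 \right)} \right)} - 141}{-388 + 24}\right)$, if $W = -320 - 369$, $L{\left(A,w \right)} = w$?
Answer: $- \frac{169510209}{364} \approx -4.6569 \cdot 10^{5}$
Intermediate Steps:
$W = -689$
$W 675 - \left(612 + \frac{R{\left(L{\left(5,-3 \right)} \right)} - 141}{-388 + 24}\right) = \left(-689\right) 675 - \left(612 + \frac{\left(3 - 3\right) - 141}{-388 + 24}\right) = -465075 - \left(612 + \frac{0 - 141}{-364}\right) = -465075 - \left(612 - - \frac{141}{364}\right) = -465075 - \frac{222909}{364} = - \frac{169510209}{364}$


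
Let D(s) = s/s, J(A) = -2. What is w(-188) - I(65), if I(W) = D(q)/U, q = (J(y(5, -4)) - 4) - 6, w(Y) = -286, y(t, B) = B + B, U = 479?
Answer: -136995/479 ≈ -286.00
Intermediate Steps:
y(t, B) = 2*B
q = -12 (q = (-2 - 4) - 6 = -6 - 6 = -12)
D(s) = 1
I(W) = 1/479
w(-188) - I(65) = -286 - 1*1/479 = -286 - 1/479 = -136995/479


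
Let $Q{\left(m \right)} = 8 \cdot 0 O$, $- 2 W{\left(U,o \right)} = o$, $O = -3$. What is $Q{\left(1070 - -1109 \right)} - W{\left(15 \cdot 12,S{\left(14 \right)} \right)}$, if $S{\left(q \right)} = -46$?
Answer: $-23$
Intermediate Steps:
$W{\left(U,o \right)} = - \frac{o}{2}$
$Q{\left(m \right)} = 0$ ($Q{\left(m \right)} = 8 \cdot 0 \left(-3\right) = 0 \left(-3\right) = 0$)
$Q{\left(1070 - -1109 \right)} - W{\left(15 \cdot 12,S{\left(14 \right)} \right)} = 0 - \left(- \frac{1}{2}\right) \left(-46\right) = 0 - 23 = -23$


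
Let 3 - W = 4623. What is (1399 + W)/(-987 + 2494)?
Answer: -3221/1507 ≈ -2.1374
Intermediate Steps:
W = -4620 (W = 3 - 1*4623 = 3 - 4623 = -4620)
(1399 + W)/(-987 + 2494) = (1399 - 4620)/(-987 + 2494) = -3221/1507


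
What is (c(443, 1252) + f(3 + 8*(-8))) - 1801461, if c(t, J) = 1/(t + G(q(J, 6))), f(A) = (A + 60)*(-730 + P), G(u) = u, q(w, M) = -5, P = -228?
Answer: -788620313/438 ≈ -1.8005e+6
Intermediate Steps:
f(A) = -57480 - 958*A (f(A) = (A + 60)*(-730 - 228) = (60 + A)*(-958) = -57480 - 958*A)
c(t, J) = 1/(-5 + t) (c(t, J) = 1/(t - 5) = 1/(-5 + t))
(c(443, 1252) + f(3 + 8*(-8))) - 1801461 = (1/(-5 + 443) + (-57480 - 958*(3 + 8*(-8)))) - 1801461 = (1/438 + (-57480 - 958*(3 - 64))) - 1801461 = (1/438 + (-57480 - 958*(-61))) - 1801461 = (1/438 + (-57480 + 58438)) - 1801461 = (1/438 + 958) - 1801461 = 419605/438 - 1801461 = -788620313/438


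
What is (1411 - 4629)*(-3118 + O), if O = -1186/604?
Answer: 1516046461/151 ≈ 1.0040e+7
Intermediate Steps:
O = -593/302 (O = -1186*1/604 = -593/302 ≈ -1.9636)
(1411 - 4629)*(-3118 + O) = (1411 - 4629)*(-3118 - 593/302) = -3218*(-942229/302) = 1516046461/151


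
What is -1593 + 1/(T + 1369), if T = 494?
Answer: -2967758/1863 ≈ -1593.0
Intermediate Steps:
-1593 + 1/(T + 1369) = -1593 + 1/(494 + 1369) = -1593 + 1/1863 = -2967758/1863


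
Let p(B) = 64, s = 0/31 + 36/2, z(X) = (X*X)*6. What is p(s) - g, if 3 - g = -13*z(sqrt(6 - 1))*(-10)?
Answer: 3961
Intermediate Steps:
z(X) = 6*X**2 (z(X) = X**2*6 = 6*X**2)
g = -3897 (g = 3 - (-78*(sqrt(6 - 1))**2)*(-10) = 3 - (-78*(sqrt(5))**2)*(-10) = 3 - (-78*5)*(-10) = 3 - (-13*30)*(-10) = 3 - (-390)*(-10) = 3 - 1*3900 = 3 - 3900 = -3897)
s = 18 (s = 0*(1/31) + 36*(1/2) = 0 + 18 = 18)
p(s) - g = 64 - 1*(-3897) = 64 + 3897 = 3961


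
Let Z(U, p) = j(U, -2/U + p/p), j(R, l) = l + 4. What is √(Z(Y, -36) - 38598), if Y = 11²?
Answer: I*√4669755/11 ≈ 196.45*I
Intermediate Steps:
j(R, l) = 4 + l
Y = 121
Z(U, p) = 5 - 2/U (Z(U, p) = 4 + (-2/U + p/p) = 4 + (-2/U + 1) = 4 + (1 - 2/U) = 5 - 2/U)
√(Z(Y, -36) - 38598) = √((5 - 2/121) - 38598) = √(603/121 - 38598) = √(-4669755/121) = I*√4669755/11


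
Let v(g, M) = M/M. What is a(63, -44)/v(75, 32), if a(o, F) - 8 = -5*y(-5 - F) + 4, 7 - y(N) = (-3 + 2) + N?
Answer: 167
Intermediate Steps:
y(N) = 8 - N (y(N) = 7 - ((-3 + 2) + N) = 7 - (-1 + N) = 7 + (1 - N) = 8 - N)
v(g, M) = 1
a(o, F) = -53 - 5*F (a(o, F) = 8 + (-5*(8 - (-5 - F)) + 4) = 8 + (-5*(8 + (5 + F)) + 4) = 8 + (-5*(13 + F) + 4) = 8 + ((-65 - 5*F) + 4) = 8 + (-61 - 5*F) = -53 - 5*F)
a(63, -44)/v(75, 32) = (-53 - 5*(-44))/1 = (-53 + 220)*1 = 167*1 = 167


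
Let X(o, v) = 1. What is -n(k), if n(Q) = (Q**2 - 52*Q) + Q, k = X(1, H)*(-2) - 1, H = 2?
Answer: -162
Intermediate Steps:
k = -3 (k = 1*(-2) - 1 = -2 - 1 = -3)
n(Q) = Q**2 - 51*Q
-n(k) = -(-3)*(-51 - 3) = -(-3)*(-54) = -1*162 = -162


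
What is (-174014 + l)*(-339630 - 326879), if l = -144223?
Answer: 212107824633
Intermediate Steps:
(-174014 + l)*(-339630 - 326879) = (-174014 - 144223)*(-339630 - 326879) = -318237*(-666509) = 212107824633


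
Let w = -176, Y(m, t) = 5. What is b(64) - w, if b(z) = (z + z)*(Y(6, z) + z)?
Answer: 9008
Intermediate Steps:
b(z) = 2*z*(5 + z) (b(z) = (z + z)*(5 + z) = (2*z)*(5 + z) = 2*z*(5 + z))
b(64) - w = 2*64*(5 + 64) - 1*(-176) = 2*64*69 + 176 = 8832 + 176 = 9008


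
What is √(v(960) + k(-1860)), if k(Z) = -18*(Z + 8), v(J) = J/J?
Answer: √33337 ≈ 182.58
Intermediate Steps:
v(J) = 1
k(Z) = -144 - 18*Z (k(Z) = -18*(8 + Z) = -144 - 18*Z)
√(v(960) + k(-1860)) = √(1 + (-144 - 18*(-1860))) = √(1 + (-144 + 33480)) = √(1 + 33336) = √33337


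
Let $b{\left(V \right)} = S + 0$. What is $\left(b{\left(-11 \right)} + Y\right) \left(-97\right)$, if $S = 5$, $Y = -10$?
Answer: $485$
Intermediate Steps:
$b{\left(V \right)} = 5$ ($b{\left(V \right)} = 5 + 0 = 5$)
$\left(b{\left(-11 \right)} + Y\right) \left(-97\right) = \left(5 - 10\right) \left(-97\right) = \left(-5\right) \left(-97\right) = 485$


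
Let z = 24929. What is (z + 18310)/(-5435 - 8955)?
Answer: -43239/14390 ≈ -3.0048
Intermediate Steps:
(z + 18310)/(-5435 - 8955) = (24929 + 18310)/(-5435 - 8955) = 43239/(-14390) = 43239*(-1/14390) = -43239/14390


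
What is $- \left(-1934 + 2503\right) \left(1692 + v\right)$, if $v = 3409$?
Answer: $-2902469$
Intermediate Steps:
$- \left(-1934 + 2503\right) \left(1692 + v\right) = - \left(-1934 + 2503\right) \left(1692 + 3409\right) = - 569 \cdot 5101 = \left(-1\right) 2902469 = -2902469$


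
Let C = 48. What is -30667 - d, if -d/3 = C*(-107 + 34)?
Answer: -41179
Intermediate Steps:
d = 10512 (d = -144*(-107 + 34) = -144*(-73) = -3*(-3504) = 10512)
-30667 - d = -30667 - 1*10512 = -30667 - 10512 = -41179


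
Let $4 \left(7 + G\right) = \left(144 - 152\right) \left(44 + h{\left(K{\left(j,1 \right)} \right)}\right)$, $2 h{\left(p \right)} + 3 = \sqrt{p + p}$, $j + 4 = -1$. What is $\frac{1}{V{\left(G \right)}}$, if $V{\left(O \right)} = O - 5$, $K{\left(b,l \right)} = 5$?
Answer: $- \frac{97}{9399} + \frac{\sqrt{10}}{9399} \approx -0.0099838$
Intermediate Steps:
$j = -5$ ($j = -4 - 1 = -5$)
$h{\left(p \right)} = - \frac{3}{2} + \frac{\sqrt{2} \sqrt{p}}{2}$ ($h{\left(p \right)} = - \frac{3}{2} + \frac{\sqrt{p + p}}{2} = - \frac{3}{2} + \frac{\sqrt{2 p}}{2} = - \frac{3}{2} + \frac{\sqrt{2} \sqrt{p}}{2}$)
$G = -92 - \sqrt{10}$ ($G = -7 + \frac{\left(144 - 152\right) \left(44 - \left(\frac{3}{2} - \frac{\sqrt{2} \sqrt{5}}{2}\right)\right)}{4} = -7 + \frac{\left(-8\right) \left(44 - \left(\frac{3}{2} - \frac{\sqrt{10}}{2}\right)\right)}{4} = -7 + \frac{\left(-8\right) \left(\frac{85}{2} + \frac{\sqrt{10}}{2}\right)}{4} = -7 + \frac{-340 - 4 \sqrt{10}}{4} = -7 - \left(85 + \sqrt{10}\right) = -92 - \sqrt{10} \approx -95.162$)
$V{\left(O \right)} = -5 + O$
$\frac{1}{V{\left(G \right)}} = \frac{1}{-5 - \left(92 + \sqrt{10}\right)} = \frac{1}{-97 - \sqrt{10}}$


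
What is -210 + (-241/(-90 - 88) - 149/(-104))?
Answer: -1917967/9256 ≈ -207.21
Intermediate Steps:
-210 + (-241/(-90 - 88) - 149/(-104)) = -210 + (-241/(-178) - 149*(-1/104)) = -210 + (-241*(-1/178) + 149/104) = -210 + (241/178 + 149/104) = -210 + 25793/9256 = -1917967/9256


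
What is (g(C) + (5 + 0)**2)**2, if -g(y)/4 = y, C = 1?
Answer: 441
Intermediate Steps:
g(y) = -4*y
(g(C) + (5 + 0)**2)**2 = (-4*1 + (5 + 0)**2)**2 = (-4 + 5**2)**2 = (-4 + 25)**2 = 21**2 = 441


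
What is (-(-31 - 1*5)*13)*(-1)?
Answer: -468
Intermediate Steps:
(-(-31 - 1*5)*13)*(-1) = (-(-31 - 5)*13)*(-1) = (-1*(-36)*13)*(-1) = (36*13)*(-1) = 468*(-1) = -468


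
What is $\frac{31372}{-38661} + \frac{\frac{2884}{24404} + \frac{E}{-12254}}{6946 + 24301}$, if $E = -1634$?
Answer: $- \frac{36643346642241544}{45157544229760809} \approx -0.81146$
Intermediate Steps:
$\frac{31372}{-38661} + \frac{\frac{2884}{24404} + \frac{E}{-12254}}{6946 + 24301} = \frac{31372}{-38661} + \frac{\frac{2884}{24404} - \frac{1634}{-12254}}{6946 + 24301} = 31372 \left(- \frac{1}{38661}\right) + \frac{2884 \cdot \frac{1}{24404} - - \frac{817}{6127}}{31247} = - \frac{31372}{38661} + \left(\frac{721}{6101} + \frac{817}{6127}\right) \frac{1}{31247} = - \frac{31372}{38661} + \frac{9402084}{37380827} \cdot \frac{1}{31247} = - \frac{31372}{38661} + \frac{9402084}{1168038701269} = - \frac{36643346642241544}{45157544229760809}$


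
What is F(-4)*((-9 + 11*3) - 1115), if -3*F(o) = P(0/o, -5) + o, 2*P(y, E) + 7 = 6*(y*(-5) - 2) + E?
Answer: -17456/3 ≈ -5818.7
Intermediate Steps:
P(y, E) = -19/2 + E/2 - 15*y (P(y, E) = -7/2 + (6*(y*(-5) - 2) + E)/2 = -7/2 + (6*(-5*y - 2) + E)/2 = -7/2 + (6*(-2 - 5*y) + E)/2 = -7/2 + ((-12 - 30*y) + E)/2 = -7/2 + (-12 + E - 30*y)/2 = -7/2 + (-6 + E/2 - 15*y) = -19/2 + E/2 - 15*y)
F(o) = 4 - o/3 (F(o) = -((-19/2 + (½)*(-5) - 0/o) + o)/3 = -((-19/2 - 5/2 - 15*0) + o)/3 = -((-19/2 - 5/2 + 0) + o)/3 = -(-12 + o)/3 = 4 - o/3)
F(-4)*((-9 + 11*3) - 1115) = (4 - ⅓*(-4))*((-9 + 11*3) - 1115) = (4 + 4/3)*((-9 + 33) - 1115) = 16*(24 - 1115)/3 = (16/3)*(-1091) = -17456/3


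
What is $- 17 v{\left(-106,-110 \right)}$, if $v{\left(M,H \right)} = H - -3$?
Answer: $1819$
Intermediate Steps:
$v{\left(M,H \right)} = 3 + H$ ($v{\left(M,H \right)} = H + 3 = 3 + H$)
$- 17 v{\left(-106,-110 \right)} = - 17 \left(3 - 110\right) = \left(-17\right) \left(-107\right) = 1819$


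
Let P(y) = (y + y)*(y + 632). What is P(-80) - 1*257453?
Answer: -345773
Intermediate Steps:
P(y) = 2*y*(632 + y) (P(y) = (2*y)*(632 + y) = 2*y*(632 + y))
P(-80) - 1*257453 = 2*(-80)*(632 - 80) - 1*257453 = 2*(-80)*552 - 257453 = -88320 - 257453 = -345773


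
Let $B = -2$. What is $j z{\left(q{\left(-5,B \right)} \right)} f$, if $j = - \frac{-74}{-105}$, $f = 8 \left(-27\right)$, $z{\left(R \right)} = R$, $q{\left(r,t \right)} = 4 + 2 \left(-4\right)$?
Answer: $- \frac{21312}{35} \approx -608.91$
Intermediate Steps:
$q{\left(r,t \right)} = -4$ ($q{\left(r,t \right)} = 4 - 8 = -4$)
$f = -216$
$j = - \frac{74}{105}$ ($j = - \frac{\left(-74\right) \left(-1\right)}{105} = \left(-1\right) \frac{74}{105} = - \frac{74}{105} \approx -0.70476$)
$j z{\left(q{\left(-5,B \right)} \right)} f = \left(- \frac{74}{105}\right) \left(-4\right) \left(-216\right) = \frac{296}{105} \left(-216\right) = - \frac{21312}{35}$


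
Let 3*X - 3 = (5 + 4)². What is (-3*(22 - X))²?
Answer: 324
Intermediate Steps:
X = 28 (X = 1 + (5 + 4)²/3 = 1 + (⅓)*9² = 1 + (⅓)*81 = 1 + 27 = 28)
(-3*(22 - X))² = (-3*(22 - 1*28))² = (-3*(22 - 28))² = (-3*(-6))² = 18² = 324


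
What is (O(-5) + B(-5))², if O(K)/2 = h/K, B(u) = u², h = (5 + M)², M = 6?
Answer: 13689/25 ≈ 547.56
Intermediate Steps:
h = 121 (h = (5 + 6)² = 11² = 121)
O(K) = 242/K (O(K) = 2*(121/K) = 242/K)
(O(-5) + B(-5))² = (242/(-5) + (-5)²)² = (242*(-⅕) + 25)² = (-242/5 + 25)² = (-117/5)² = 13689/25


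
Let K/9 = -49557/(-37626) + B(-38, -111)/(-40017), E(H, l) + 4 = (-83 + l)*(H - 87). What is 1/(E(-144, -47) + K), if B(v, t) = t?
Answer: 167297738/5025269180143 ≈ 3.3291e-5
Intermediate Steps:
E(H, l) = -4 + (-87 + H)*(-83 + l) (E(H, l) = -4 + (-83 + l)*(H - 87) = -4 + (-83 + l)*(-87 + H) = -4 + (-87 + H)*(-83 + l))
K = 1987298955/167297738 (K = 9*(-49557/(-37626) - 111/(-40017)) = 9*(-49557*(-1/37626) - 111*(-1/40017)) = 9*(16519/12542 + 37/13339) = 9*(220810995/167297738) = 1987298955/167297738 ≈ 11.879)
1/(E(-144, -47) + K) = 1/((7217 - 87*(-47) - 83*(-144) - 144*(-47)) + 1987298955/167297738) = 1/((7217 + 4089 + 11952 + 6768) + 1987298955/167297738) = 1/(30026 + 1987298955/167297738) = 1/(5025269180143/167297738) = 167297738/5025269180143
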